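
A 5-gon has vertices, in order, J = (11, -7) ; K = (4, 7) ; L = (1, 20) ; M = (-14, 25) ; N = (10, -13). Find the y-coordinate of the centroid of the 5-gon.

Apply the shoelace formula. First the cross-terms c_i = x_i·y_{i+1} − x_{i+1}·y_i:
  105, 73, 305, -68, 73  ⇒  2A = 488, A = 244.
Then Σ (y_i + y_{i+1})·c_i = 13420, so ȳ = 13420 / (6·244) = 55/6.

55/6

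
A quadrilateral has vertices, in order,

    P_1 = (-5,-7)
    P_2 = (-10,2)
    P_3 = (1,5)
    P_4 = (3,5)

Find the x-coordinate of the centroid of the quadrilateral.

Apply the shoelace formula. First the cross-terms c_i = x_i·y_{i+1} − x_{i+1}·y_i:
  -80, -52, -10, 4  ⇒  2A = -138, A = -69.
Then Σ (x_i + x_{i+1})·c_i = 1620, so x̄ = 1620 / (6·(-69)) = -90/23.

-90/23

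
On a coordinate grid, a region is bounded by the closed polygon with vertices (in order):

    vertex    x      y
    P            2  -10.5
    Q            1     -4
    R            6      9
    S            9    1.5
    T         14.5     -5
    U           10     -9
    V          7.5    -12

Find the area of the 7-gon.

145.5

P→Q: (2)(-4) − (1)(-10.5) = 2.5
Q→R: (1)(9) − (6)(-4) = 33
R→S: (6)(1.5) − (9)(9) = -72
S→T: (9)(-5) − (14.5)(1.5) = -66.75
T→U: (14.5)(-9) − (10)(-5) = -80.5
U→V: (10)(-12) − (7.5)(-9) = -52.5
V→P: (7.5)(-10.5) − (2)(-12) = -54.75
Σ = -291
Area = |Σ|/2 = 145.5.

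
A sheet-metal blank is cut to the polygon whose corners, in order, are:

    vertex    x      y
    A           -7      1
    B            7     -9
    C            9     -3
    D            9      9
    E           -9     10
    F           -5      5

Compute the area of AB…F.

215

Apply the shoelace (surveyor's) formula: 2A = Σ (x_i·y_{i+1} − x_{i+1}·y_i), indices taken mod 6.
Σ = (56) + (60) + (108) + (171) + (5) + (30) = 430
Area = |Σ|/2 = 215.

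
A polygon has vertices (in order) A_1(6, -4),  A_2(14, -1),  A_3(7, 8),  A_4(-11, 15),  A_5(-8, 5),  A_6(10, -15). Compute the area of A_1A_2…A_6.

Apply Gauss's area formula: 2A = Σ (x_i·y_{i+1} − x_{i+1}·y_i), indices taken mod 6.
Σ = (50) + (119) + (193) + (65) + (70) + (50) = 547
Area = |Σ|/2 = 273.5.

273.5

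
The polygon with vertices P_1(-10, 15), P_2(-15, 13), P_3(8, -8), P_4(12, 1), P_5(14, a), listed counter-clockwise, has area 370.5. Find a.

Write out the shoelace sum; only the two edges meeting at P_5 involve a:
2·Area = [(12·a − 14·1) + (14·15 − (-10)·a)] + 215
       = 22·a + 411 = 741
⇒ a = 15.

15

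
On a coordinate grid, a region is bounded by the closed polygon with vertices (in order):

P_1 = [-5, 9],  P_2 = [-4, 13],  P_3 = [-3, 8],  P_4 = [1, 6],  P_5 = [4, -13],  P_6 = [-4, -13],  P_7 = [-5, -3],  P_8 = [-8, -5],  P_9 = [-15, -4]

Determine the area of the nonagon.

219.5

Apply the shoelace formula: 2A = Σ (x_i·y_{i+1} − x_{i+1}·y_i), indices taken mod 9.
P_1→P_2: (-5)(13) − (-4)(9) = -29
P_2→P_3: (-4)(8) − (-3)(13) = 7
P_3→P_4: (-3)(6) − (1)(8) = -26
P_4→P_5: (1)(-13) − (4)(6) = -37
P_5→P_6: (4)(-13) − (-4)(-13) = -104
P_6→P_7: (-4)(-3) − (-5)(-13) = -53
P_7→P_8: (-5)(-5) − (-8)(-3) = 1
P_8→P_9: (-8)(-4) − (-15)(-5) = -43
P_9→P_1: (-15)(9) − (-5)(-4) = -155
Σ = -439
Area = |Σ|/2 = 219.5.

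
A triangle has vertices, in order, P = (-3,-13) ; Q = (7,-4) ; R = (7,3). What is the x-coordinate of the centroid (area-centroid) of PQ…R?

Apply the surveyor's formula. First the cross-terms c_i = x_i·y_{i+1} − x_{i+1}·y_i:
  103, 49, -82  ⇒  2A = 70, A = 35.
Then Σ (x_i + x_{i+1})·c_i = 770, so x̄ = 770 / (6·35) = 11/3.

11/3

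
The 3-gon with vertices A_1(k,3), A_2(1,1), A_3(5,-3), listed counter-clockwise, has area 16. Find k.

Write out the shoelace sum; only the two edges meeting at A_1 involve k:
2·Area = [(5·3 − k·(-3)) + (k·1 − 1·3)] + -8
       = 4·k + 4 = 32
⇒ k = 7.

7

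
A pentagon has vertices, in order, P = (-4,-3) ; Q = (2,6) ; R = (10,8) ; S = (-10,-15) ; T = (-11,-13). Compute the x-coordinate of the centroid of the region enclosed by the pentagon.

Apply the shoelace formula. First the cross-terms c_i = x_i·y_{i+1} − x_{i+1}·y_i:
  -18, -44, -70, -35, -19  ⇒  2A = -186, A = -93.
Then Σ (x_i + x_{i+1})·c_i = 528, so x̄ = 528 / (6·(-93)) = -88/93.

-88/93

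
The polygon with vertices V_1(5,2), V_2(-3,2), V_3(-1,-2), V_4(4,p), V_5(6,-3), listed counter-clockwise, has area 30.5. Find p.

The doubled signed area Σ (x_i y_{i+1} − x_{i+1} y_i) is linear in p.
With p=0 it equals 47; the coefficient of p is -7 (from the two edges through V_4).
So -7·p + 47 = 2·30.5 = 61 ⇒ p = -2.

-2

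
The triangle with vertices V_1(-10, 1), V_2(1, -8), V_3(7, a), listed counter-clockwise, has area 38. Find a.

The doubled signed area Σ (x_i y_{i+1} − x_{i+1} y_i) is linear in a.
With a=0 it equals 142; the coefficient of a is 11 (from the two edges through V_3).
So 11·a + 142 = 2·38 = 76 ⇒ a = -6.

-6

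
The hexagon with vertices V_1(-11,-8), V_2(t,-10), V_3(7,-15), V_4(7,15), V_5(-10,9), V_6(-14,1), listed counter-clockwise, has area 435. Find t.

Write out the shoelace sum; only the two edges meeting at V_2 involve t:
2·Area = [((-11)·(-10) − t·(-8)) + (t·(-15) − 7·(-10))] + 662
       = -7·t + 842 = 870
⇒ t = -4.

-4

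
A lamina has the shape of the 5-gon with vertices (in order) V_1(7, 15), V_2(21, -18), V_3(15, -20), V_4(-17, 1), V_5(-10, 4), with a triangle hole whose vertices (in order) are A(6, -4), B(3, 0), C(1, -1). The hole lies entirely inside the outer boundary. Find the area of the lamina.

570.5

Outer boundary:
V_1→V_2: (7)(-18) − (21)(15) = -441
V_2→V_3: (21)(-20) − (15)(-18) = -150
V_3→V_4: (15)(1) − (-17)(-20) = -325
V_4→V_5: (-17)(4) − (-10)(1) = -58
V_5→V_1: (-10)(15) − (7)(4) = -178
Σ = -1152
Area = |Σ|/2 = 576.
Hole:
Cross-terms: 12, -3, 2  ⇒  Σ = 11
Area = |Σ|/2 = 5.5.
Net area = 576 − 5.5 = 570.5.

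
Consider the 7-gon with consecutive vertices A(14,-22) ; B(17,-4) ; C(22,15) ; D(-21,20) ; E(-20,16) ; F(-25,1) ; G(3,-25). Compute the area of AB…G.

1383

Apply the shoelace (surveyor's) formula: 2A = Σ (x_i·y_{i+1} − x_{i+1}·y_i), indices taken mod 7.
Σ = (318) + (343) + (755) + (64) + (380) + (622) + (284) = 2766
Area = |Σ|/2 = 1383.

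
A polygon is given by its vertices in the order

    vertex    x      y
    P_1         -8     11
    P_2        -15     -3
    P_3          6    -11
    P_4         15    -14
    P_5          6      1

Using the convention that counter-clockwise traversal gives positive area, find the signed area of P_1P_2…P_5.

313

Apply Gauss's area formula: 2A = Σ (x_i·y_{i+1} − x_{i+1}·y_i), indices taken mod 5.
Σ = (189) + (183) + (81) + (99) + (74) = 626
Signed area = Σ/2 = 313 (positive ⇒ counter-clockwise traversal).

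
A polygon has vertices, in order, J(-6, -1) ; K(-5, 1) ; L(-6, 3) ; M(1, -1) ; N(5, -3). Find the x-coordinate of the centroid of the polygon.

-40/19

Apply the shoelace formula. First the cross-terms c_i = x_i·y_{i+1} − x_{i+1}·y_i:
  -11, -9, 3, 2, -23  ⇒  2A = -38, A = -19.
Then Σ (x_i + x_{i+1})·c_i = 240, so x̄ = 240 / (6·(-19)) = -40/19.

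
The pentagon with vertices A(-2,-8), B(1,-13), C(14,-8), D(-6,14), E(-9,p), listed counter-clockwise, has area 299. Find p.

-11

Write out the shoelace sum; only the two edges meeting at E involve p:
2·Area = [((-6)·p − (-9)·14) + ((-9)·(-8) − (-2)·p)] + 356
       = -4·p + 554 = 598
⇒ p = -11.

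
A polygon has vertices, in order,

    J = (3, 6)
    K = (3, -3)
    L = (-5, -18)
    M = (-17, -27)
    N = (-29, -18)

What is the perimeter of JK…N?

|JK| = √((0)² + (-9)²) = √81 = 9
|KL| = √((-8)² + (-15)²) = √289 = 17
|LM| = √((-12)² + (-9)²) = √225 = 15
|MN| = √((-12)² + (9)²) = √225 = 15
|NJ| = √((32)² + (24)²) = √1600 = 40
Perimeter = 9 + 17 + 15 + 15 + 40 = 96.

96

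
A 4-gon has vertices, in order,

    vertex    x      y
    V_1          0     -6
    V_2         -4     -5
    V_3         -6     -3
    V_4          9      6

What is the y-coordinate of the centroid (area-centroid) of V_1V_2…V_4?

-127/105

Apply the shoelace formula. First the cross-terms c_i = x_i·y_{i+1} − x_{i+1}·y_i:
  -24, -18, -9, -54  ⇒  2A = -105, A = -52.5.
Then Σ (y_i + y_{i+1})·c_i = 381, so ȳ = 381 / (6·(-52.5)) = -127/105.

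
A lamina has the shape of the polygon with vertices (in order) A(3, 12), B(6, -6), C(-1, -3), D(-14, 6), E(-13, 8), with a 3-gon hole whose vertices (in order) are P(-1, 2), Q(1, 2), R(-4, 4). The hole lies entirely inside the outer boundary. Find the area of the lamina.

Outer boundary:
Apply Gauss's area formula: 2A = Σ (x_i·y_{i+1} − x_{i+1}·y_i), indices taken mod 5.
A→B: (3)(-6) − (6)(12) = -90
B→C: (6)(-3) − (-1)(-6) = -24
C→D: (-1)(6) − (-14)(-3) = -48
D→E: (-14)(8) − (-13)(6) = -34
E→A: (-13)(12) − (3)(8) = -180
Σ = -376
Area = |Σ|/2 = 188.
Hole:
Apply Gauss's area formula: 2A = Σ (x_i·y_{i+1} − x_{i+1}·y_i), indices taken mod 3.
Cross-terms: -4, 12, -4  ⇒  Σ = 4
Area = |Σ|/2 = 2.
Net area = 188 − 2 = 186.

186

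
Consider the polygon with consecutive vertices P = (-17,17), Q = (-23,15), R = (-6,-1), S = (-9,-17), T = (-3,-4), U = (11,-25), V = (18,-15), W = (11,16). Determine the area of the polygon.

821.5

Apply the shoelace formula: 2A = Σ (x_i·y_{i+1} − x_{i+1}·y_i), indices taken mod 8.
Σ = (136) + (113) + (93) + (-15) + (119) + (285) + (453) + (459) = 1643
Area = |Σ|/2 = 821.5.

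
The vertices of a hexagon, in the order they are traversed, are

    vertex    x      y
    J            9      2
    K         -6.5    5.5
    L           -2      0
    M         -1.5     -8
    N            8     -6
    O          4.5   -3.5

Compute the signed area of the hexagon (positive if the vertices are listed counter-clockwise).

Apply the surveyor's formula: 2A = Σ (x_i·y_{i+1} − x_{i+1}·y_i), indices taken mod 6.
Σ = (62.5) + (11) + (16) + (73) + (-1) + (40.5) = 202
Signed area = Σ/2 = 101 (positive ⇒ counter-clockwise traversal).

101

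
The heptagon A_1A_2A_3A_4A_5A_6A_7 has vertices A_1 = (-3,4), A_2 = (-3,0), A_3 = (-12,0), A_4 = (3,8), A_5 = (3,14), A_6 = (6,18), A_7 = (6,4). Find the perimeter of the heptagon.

|A_1A_2| = √((0)² + (-4)²) = √16 = 4
|A_2A_3| = √((-9)² + (0)²) = √81 = 9
|A_3A_4| = √((15)² + (8)²) = √289 = 17
|A_4A_5| = √((0)² + (6)²) = √36 = 6
|A_5A_6| = √((3)² + (4)²) = √25 = 5
|A_6A_7| = √((0)² + (-14)²) = √196 = 14
|A_7A_1| = √((-9)² + (0)²) = √81 = 9
Perimeter = 4 + 9 + 17 + 6 + 5 + 14 + 9 = 64.

64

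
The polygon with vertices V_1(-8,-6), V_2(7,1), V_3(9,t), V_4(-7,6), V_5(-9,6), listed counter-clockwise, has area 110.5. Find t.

2

The doubled signed area Σ (x_i y_{i+1} − x_{i+1} y_i) is linear in t.
With t=0 it equals 193; the coefficient of t is 14 (from the two edges through V_3).
So 14·t + 193 = 2·110.5 = 221 ⇒ t = 2.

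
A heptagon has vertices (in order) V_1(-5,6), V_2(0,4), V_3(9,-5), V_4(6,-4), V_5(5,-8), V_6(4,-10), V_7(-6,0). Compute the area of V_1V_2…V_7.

102

Cross-terms: -20, -36, -6, -28, -18, -60, -36  ⇒  Σ = -204
Area = |Σ|/2 = 102.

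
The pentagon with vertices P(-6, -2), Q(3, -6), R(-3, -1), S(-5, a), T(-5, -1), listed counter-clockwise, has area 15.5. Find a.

3

Write out the shoelace sum; only the two edges meeting at S involve a:
2·Area = [((-3)·a − (-5)·(-1)) + ((-5)·(-1) − (-5)·a)] + 25
       = 2·a + 25 = 31
⇒ a = 3.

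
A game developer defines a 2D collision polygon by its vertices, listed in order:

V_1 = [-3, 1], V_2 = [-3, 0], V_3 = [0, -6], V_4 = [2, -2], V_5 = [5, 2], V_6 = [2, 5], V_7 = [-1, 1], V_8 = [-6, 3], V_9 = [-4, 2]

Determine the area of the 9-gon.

40

V_1→V_2: (-3)(0) − (-3)(1) = 3
V_2→V_3: (-3)(-6) − (0)(0) = 18
V_3→V_4: (0)(-2) − (2)(-6) = 12
V_4→V_5: (2)(2) − (5)(-2) = 14
V_5→V_6: (5)(5) − (2)(2) = 21
V_6→V_7: (2)(1) − (-1)(5) = 7
V_7→V_8: (-1)(3) − (-6)(1) = 3
V_8→V_9: (-6)(2) − (-4)(3) = 0
V_9→V_1: (-4)(1) − (-3)(2) = 2
Σ = 80
Area = |Σ|/2 = 40.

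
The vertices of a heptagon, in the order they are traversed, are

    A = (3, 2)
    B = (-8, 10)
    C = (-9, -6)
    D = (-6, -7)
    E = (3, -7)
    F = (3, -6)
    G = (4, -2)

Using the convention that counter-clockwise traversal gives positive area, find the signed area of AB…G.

154.5

Apply the shoelace formula: 2A = Σ (x_i·y_{i+1} − x_{i+1}·y_i), indices taken mod 7.
Σ = (46) + (138) + (27) + (63) + (3) + (18) + (14) = 309
Signed area = Σ/2 = 154.5 (positive ⇒ counter-clockwise traversal).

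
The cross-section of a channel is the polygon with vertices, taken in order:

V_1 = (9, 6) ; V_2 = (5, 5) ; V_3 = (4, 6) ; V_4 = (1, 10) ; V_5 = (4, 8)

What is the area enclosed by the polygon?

Σ = (15) + (10) + (34) + (-32) + (-48) = -21
Area = |Σ|/2 = 10.5.

10.5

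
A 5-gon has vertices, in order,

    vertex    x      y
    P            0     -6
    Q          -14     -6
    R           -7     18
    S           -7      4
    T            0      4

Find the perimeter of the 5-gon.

70

|PQ| = √((-14)² + (0)²) = √196 = 14
|QR| = √((7)² + (24)²) = √625 = 25
|RS| = √((0)² + (-14)²) = √196 = 14
|ST| = √((7)² + (0)²) = √49 = 7
|TP| = √((0)² + (-10)²) = √100 = 10
Perimeter = 14 + 25 + 14 + 7 + 10 = 70.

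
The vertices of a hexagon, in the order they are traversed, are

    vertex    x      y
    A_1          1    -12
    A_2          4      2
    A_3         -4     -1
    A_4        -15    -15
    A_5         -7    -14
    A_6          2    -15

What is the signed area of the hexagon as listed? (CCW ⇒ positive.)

164

Apply the surveyor's formula: 2A = Σ (x_i·y_{i+1} − x_{i+1}·y_i), indices taken mod 6.
A_1→A_2: (1)(2) − (4)(-12) = 50
A_2→A_3: (4)(-1) − (-4)(2) = 4
A_3→A_4: (-4)(-15) − (-15)(-1) = 45
A_4→A_5: (-15)(-14) − (-7)(-15) = 105
A_5→A_6: (-7)(-15) − (2)(-14) = 133
A_6→A_1: (2)(-12) − (1)(-15) = -9
Σ = 328
Signed area = Σ/2 = 164 (positive ⇒ counter-clockwise traversal).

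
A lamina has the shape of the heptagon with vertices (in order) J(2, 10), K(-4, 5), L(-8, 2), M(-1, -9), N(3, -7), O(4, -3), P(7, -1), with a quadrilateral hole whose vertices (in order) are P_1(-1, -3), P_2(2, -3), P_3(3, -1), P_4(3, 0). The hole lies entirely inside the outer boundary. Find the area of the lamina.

144

Outer boundary:
J→K: (2)(5) − (-4)(10) = 50
K→L: (-4)(2) − (-8)(5) = 32
L→M: (-8)(-9) − (-1)(2) = 74
M→N: (-1)(-7) − (3)(-9) = 34
N→O: (3)(-3) − (4)(-7) = 19
O→P: (4)(-1) − (7)(-3) = 17
P→J: (7)(10) − (2)(-1) = 72
Σ = 298
Area = |Σ|/2 = 149.
Hole:
Apply the surveyor's formula: 2A = Σ (x_i·y_{i+1} − x_{i+1}·y_i), indices taken mod 4.
Σ = (9) + (7) + (3) + (-9) = 10
Area = |Σ|/2 = 5.
Net area = 149 − 5 = 144.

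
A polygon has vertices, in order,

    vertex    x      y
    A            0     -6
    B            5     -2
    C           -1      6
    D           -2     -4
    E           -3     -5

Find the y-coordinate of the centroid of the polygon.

Apply the shoelace (surveyor's) formula. First the cross-terms c_i = x_i·y_{i+1} − x_{i+1}·y_i:
  30, 28, 16, -2, 18  ⇒  2A = 90, A = 45.
Then Σ (y_i + y_{i+1})·c_i = -276, so ȳ = -276 / (6·45) = -46/45.

-46/45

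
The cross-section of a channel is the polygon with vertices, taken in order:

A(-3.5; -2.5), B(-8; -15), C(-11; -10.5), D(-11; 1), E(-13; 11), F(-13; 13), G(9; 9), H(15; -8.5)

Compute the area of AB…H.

410.875

Σ = (32.5) + (-81) + (-126.5) + (-108) + (-26) + (-234) + (-211.5) + (-67.25) = -821.75
Area = |Σ|/2 = 410.875.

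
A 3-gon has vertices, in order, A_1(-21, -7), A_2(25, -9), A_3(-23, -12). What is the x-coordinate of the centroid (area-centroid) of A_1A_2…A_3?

Apply the surveyor's formula. First the cross-terms c_i = x_i·y_{i+1} − x_{i+1}·y_i:
  364, -507, -91  ⇒  2A = -234, A = -117.
Then Σ (x_i + x_{i+1})·c_i = 4446, so x̄ = 4446 / (6·(-117)) = -19/3.

-19/3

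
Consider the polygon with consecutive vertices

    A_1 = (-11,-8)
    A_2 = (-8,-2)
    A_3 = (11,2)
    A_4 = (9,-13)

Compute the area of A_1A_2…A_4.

Σ = (-42) + (6) + (-161) + (-215) = -412
Area = |Σ|/2 = 206.

206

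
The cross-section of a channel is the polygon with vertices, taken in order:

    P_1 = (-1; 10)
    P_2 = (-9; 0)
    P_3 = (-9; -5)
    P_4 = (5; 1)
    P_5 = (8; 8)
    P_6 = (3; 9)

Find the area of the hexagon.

Apply the shoelace (surveyor's) formula: 2A = Σ (x_i·y_{i+1} − x_{i+1}·y_i), indices taken mod 6.
Σ = (90) + (45) + (16) + (32) + (48) + (39) = 270
Area = |Σ|/2 = 135.

135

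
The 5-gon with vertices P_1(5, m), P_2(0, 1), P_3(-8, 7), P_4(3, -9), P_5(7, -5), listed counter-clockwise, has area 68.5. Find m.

Write out the shoelace sum; only the two edges meeting at P_1 involve m:
2·Area = [(7·m − 5·(-5)) + (5·1 − 0·m)] + 107
       = 7·m + 137 = 137
⇒ m = 0.

0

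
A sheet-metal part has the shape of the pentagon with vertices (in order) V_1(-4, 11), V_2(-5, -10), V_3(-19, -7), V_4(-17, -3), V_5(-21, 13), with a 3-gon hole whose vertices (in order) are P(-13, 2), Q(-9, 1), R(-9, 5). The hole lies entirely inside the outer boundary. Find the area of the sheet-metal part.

284.5

Outer boundary:
Apply the surveyor's formula: 2A = Σ (x_i·y_{i+1} − x_{i+1}·y_i), indices taken mod 5.
Cross-terms: 95, -155, -62, -284, -179  ⇒  Σ = -585
Area = |Σ|/2 = 292.5.
Hole:
Apply the surveyor's formula: 2A = Σ (x_i·y_{i+1} − x_{i+1}·y_i), indices taken mod 3.
Σ = (5) + (-36) + (47) = 16
Area = |Σ|/2 = 8.
Net area = 292.5 − 8 = 284.5.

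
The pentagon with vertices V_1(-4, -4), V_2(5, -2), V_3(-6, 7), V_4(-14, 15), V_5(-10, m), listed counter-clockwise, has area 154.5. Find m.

The doubled signed area Σ (x_i y_{i+1} − x_{i+1} y_i) is linear in m.
With m=0 it equals 249; the coefficient of m is -10 (from the two edges through V_5).
So -10·m + 249 = 2·154.5 = 309 ⇒ m = -6.

-6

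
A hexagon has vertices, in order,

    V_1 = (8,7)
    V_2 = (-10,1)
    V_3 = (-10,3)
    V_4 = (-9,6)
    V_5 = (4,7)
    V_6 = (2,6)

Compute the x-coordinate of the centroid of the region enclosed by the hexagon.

Apply the shoelace (surveyor's) formula. First the cross-terms c_i = x_i·y_{i+1} − x_{i+1}·y_i:
  78, -20, -33, -87, 10, -34  ⇒  2A = -86, A = -43.
Then Σ (x_i + x_{i+1})·c_i = 1026, so x̄ = 1026 / (6·(-43)) = -171/43.

-171/43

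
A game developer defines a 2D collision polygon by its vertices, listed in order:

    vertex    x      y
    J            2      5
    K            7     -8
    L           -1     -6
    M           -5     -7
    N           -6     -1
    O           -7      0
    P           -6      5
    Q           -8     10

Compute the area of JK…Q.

Apply the shoelace (surveyor's) formula: 2A = Σ (x_i·y_{i+1} − x_{i+1}·y_i), indices taken mod 8.
J→K: (2)(-8) − (7)(5) = -51
K→L: (7)(-6) − (-1)(-8) = -50
L→M: (-1)(-7) − (-5)(-6) = -23
M→N: (-5)(-1) − (-6)(-7) = -37
N→O: (-6)(0) − (-7)(-1) = -7
O→P: (-7)(5) − (-6)(0) = -35
P→Q: (-6)(10) − (-8)(5) = -20
Q→J: (-8)(5) − (2)(10) = -60
Σ = -283
Area = |Σ|/2 = 141.5.

141.5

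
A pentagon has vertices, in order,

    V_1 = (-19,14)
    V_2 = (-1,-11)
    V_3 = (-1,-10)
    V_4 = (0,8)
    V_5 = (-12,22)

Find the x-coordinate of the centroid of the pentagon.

-1669/210

Apply Gauss's area formula. First the cross-terms c_i = x_i·y_{i+1} − x_{i+1}·y_i:
  223, -1, -8, 96, 250  ⇒  2A = 560, A = 280.
Then Σ (x_i + x_{i+1})·c_i = -13352, so x̄ = -13352 / (6·280) = -1669/210.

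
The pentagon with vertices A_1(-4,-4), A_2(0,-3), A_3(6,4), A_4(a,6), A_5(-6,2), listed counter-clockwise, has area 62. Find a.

5

Write out the shoelace sum; only the two edges meeting at A_4 involve a:
2·Area = [(6·6 − a·4) + (a·2 − (-6)·6)] + 62
       = -2·a + 134 = 124
⇒ a = 5.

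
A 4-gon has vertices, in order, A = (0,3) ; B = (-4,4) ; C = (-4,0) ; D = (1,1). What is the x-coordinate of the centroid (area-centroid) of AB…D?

Apply the surveyor's formula. First the cross-terms c_i = x_i·y_{i+1} − x_{i+1}·y_i:
  12, 16, -4, 3  ⇒  2A = 27, A = 13.5.
Then Σ (x_i + x_{i+1})·c_i = -161, so x̄ = -161 / (6·13.5) = -161/81.

-161/81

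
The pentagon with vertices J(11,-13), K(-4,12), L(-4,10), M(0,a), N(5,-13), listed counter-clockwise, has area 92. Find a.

Write out the shoelace sum; only the two edges meeting at M involve a:
2·Area = [((-4)·a − 0·10) + (0·(-13) − 5·a)] + 166
       = -9·a + 166 = 184
⇒ a = -2.

-2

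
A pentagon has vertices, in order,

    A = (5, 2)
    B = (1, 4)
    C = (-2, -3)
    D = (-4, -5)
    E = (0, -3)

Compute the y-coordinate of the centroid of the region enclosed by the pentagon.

0.125

Apply the surveyor's formula. First the cross-terms c_i = x_i·y_{i+1} − x_{i+1}·y_i:
  18, 5, -2, 12, 15  ⇒  2A = 48, A = 24.
Then Σ (y_i + y_{i+1})·c_i = 18, so ȳ = 18 / (6·24) = 0.125.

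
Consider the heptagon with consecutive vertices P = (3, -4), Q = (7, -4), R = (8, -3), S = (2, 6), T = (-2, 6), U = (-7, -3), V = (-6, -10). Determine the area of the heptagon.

129.5

Cross-terms: 16, 11, 54, 24, 48, 52, 54  ⇒  Σ = 259
Area = |Σ|/2 = 129.5.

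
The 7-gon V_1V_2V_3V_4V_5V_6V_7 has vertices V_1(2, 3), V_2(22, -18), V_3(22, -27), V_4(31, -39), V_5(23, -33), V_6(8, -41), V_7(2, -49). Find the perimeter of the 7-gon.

142

|V_1V_2| = √((20)² + (-21)²) = √841 = 29
|V_2V_3| = √((0)² + (-9)²) = √81 = 9
|V_3V_4| = √((9)² + (-12)²) = √225 = 15
|V_4V_5| = √((-8)² + (6)²) = √100 = 10
|V_5V_6| = √((-15)² + (-8)²) = √289 = 17
|V_6V_7| = √((-6)² + (-8)²) = √100 = 10
|V_7V_1| = √((0)² + (52)²) = √2704 = 52
Perimeter = 29 + 9 + 15 + 10 + 17 + 10 + 52 = 142.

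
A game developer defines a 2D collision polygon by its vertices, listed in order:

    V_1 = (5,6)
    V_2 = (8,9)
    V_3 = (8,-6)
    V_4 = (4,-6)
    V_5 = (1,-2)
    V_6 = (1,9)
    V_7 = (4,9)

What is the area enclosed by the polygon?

93

Apply Gauss's area formula: 2A = Σ (x_i·y_{i+1} − x_{i+1}·y_i), indices taken mod 7.
V_1→V_2: (5)(9) − (8)(6) = -3
V_2→V_3: (8)(-6) − (8)(9) = -120
V_3→V_4: (8)(-6) − (4)(-6) = -24
V_4→V_5: (4)(-2) − (1)(-6) = -2
V_5→V_6: (1)(9) − (1)(-2) = 11
V_6→V_7: (1)(9) − (4)(9) = -27
V_7→V_1: (4)(6) − (5)(9) = -21
Σ = -186
Area = |Σ|/2 = 93.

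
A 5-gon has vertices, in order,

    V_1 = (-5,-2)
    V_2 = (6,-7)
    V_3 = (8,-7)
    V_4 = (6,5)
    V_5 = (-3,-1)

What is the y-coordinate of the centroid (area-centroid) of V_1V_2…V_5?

-250/153

Apply the shoelace formula. First the cross-terms c_i = x_i·y_{i+1} − x_{i+1}·y_i:
  47, 14, 82, 9, 1  ⇒  2A = 153, A = 76.5.
Then Σ (y_i + y_{i+1})·c_i = -750, so ȳ = -750 / (6·76.5) = -250/153.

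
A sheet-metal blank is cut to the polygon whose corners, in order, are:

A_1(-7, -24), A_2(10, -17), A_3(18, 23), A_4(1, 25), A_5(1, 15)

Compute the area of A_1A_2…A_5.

Apply the shoelace (surveyor's) formula: 2A = Σ (x_i·y_{i+1} − x_{i+1}·y_i), indices taken mod 5.
Σ = (359) + (536) + (427) + (-10) + (81) = 1393
Area = |Σ|/2 = 696.5.

696.5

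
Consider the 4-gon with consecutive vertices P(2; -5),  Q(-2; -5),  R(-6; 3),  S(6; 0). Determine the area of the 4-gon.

P→Q: (2)(-5) − (-2)(-5) = -20
Q→R: (-2)(3) − (-6)(-5) = -36
R→S: (-6)(0) − (6)(3) = -18
S→P: (6)(-5) − (2)(0) = -30
Σ = -104
Area = |Σ|/2 = 52.

52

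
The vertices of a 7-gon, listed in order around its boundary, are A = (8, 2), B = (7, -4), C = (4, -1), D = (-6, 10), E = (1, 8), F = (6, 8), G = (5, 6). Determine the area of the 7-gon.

Apply the shoelace (surveyor's) formula: 2A = Σ (x_i·y_{i+1} − x_{i+1}·y_i), indices taken mod 7.
Σ = (-46) + (9) + (34) + (-58) + (-40) + (-4) + (-38) = -143
Area = |Σ|/2 = 71.5.

71.5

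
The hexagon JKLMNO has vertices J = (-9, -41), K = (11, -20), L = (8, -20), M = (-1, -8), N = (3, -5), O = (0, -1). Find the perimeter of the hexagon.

|JK| = √((20)² + (21)²) = √841 = 29
|KL| = √((-3)² + (0)²) = √9 = 3
|LM| = √((-9)² + (12)²) = √225 = 15
|MN| = √((4)² + (3)²) = √25 = 5
|NO| = √((-3)² + (4)²) = √25 = 5
|OJ| = √((-9)² + (-40)²) = √1681 = 41
Perimeter = 29 + 3 + 15 + 5 + 5 + 41 = 98.

98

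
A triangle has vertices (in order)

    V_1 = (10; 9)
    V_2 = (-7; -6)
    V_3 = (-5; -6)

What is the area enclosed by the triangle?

15

Σ = (3) + (12) + (15) = 30
Area = |Σ|/2 = 15.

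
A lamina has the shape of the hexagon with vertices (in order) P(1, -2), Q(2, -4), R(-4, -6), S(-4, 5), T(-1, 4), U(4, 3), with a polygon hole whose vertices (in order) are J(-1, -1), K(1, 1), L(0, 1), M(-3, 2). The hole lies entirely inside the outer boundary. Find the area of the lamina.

52

Outer boundary:
Cross-terms: 0, -28, -44, -11, -19, -11  ⇒  Σ = -113
Area = |Σ|/2 = 56.5.
Hole:
Σ = (0) + (1) + (3) + (5) = 9
Area = |Σ|/2 = 4.5.
Net area = 56.5 − 4.5 = 52.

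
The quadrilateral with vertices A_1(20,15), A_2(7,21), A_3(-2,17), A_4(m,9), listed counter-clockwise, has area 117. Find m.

22

Write out the shoelace sum; only the two edges meeting at A_4 involve m:
2·Area = [((-2)·9 − m·17) + (m·15 − 20·9)] + 476
       = -2·m + 278 = 234
⇒ m = 22.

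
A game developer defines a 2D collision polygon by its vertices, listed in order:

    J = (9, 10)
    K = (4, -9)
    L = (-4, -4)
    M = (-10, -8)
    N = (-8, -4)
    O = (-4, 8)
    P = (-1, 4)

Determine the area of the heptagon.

169.5

Cross-terms: -121, -52, -8, -24, -80, -8, -46  ⇒  Σ = -339
Area = |Σ|/2 = 169.5.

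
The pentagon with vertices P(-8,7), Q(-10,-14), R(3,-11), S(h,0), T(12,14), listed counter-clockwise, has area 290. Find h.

2

The doubled signed area Σ (x_i y_{i+1} − x_{i+1} y_i) is linear in h.
With h=0 it equals 530; the coefficient of h is 25 (from the two edges through S).
So 25·h + 530 = 2·290 = 580 ⇒ h = 2.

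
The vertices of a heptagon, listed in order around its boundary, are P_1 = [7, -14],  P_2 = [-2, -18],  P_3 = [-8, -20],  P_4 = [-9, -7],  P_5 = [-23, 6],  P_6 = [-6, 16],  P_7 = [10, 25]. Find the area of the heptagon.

777

Cross-terms: -154, -104, -124, -215, -332, -310, -315  ⇒  Σ = -1554
Area = |Σ|/2 = 777.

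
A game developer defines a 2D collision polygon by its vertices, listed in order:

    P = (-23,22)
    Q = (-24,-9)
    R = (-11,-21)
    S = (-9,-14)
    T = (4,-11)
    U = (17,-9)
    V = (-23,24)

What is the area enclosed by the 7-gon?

829

Apply the surveyor's formula: 2A = Σ (x_i·y_{i+1} − x_{i+1}·y_i), indices taken mod 7.
Cross-terms: 735, 405, -35, 155, 151, 201, 46  ⇒  Σ = 1658
Area = |Σ|/2 = 829.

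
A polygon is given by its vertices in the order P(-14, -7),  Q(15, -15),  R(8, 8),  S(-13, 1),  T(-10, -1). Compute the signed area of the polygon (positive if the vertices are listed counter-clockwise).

373

Σ = (315) + (240) + (112) + (23) + (56) = 746
Signed area = Σ/2 = 373 (positive ⇒ counter-clockwise traversal).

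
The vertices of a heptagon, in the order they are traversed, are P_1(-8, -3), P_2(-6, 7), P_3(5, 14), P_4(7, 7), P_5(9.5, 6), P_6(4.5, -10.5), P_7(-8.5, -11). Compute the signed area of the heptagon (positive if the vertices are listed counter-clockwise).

-304.25

P_1→P_2: (-8)(7) − (-6)(-3) = -74
P_2→P_3: (-6)(14) − (5)(7) = -119
P_3→P_4: (5)(7) − (7)(14) = -63
P_4→P_5: (7)(6) − (9.5)(7) = -24.5
P_5→P_6: (9.5)(-10.5) − (4.5)(6) = -126.75
P_6→P_7: (4.5)(-11) − (-8.5)(-10.5) = -138.75
P_7→P_1: (-8.5)(-3) − (-8)(-11) = -62.5
Σ = -608.5
Signed area = Σ/2 = -304.25 (negative ⇒ clockwise traversal).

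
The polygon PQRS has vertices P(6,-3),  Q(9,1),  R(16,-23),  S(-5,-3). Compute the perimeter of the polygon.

70

|PQ| = √((3)² + (4)²) = √25 = 5
|QR| = √((7)² + (-24)²) = √625 = 25
|RS| = √((-21)² + (20)²) = √841 = 29
|SP| = √((11)² + (0)²) = √121 = 11
Perimeter = 5 + 25 + 29 + 11 = 70.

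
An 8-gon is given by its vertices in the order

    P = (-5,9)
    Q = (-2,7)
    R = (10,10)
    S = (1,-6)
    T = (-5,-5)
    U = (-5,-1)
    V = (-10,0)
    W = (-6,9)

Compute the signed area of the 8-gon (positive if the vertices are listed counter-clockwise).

-170.5

P→Q: (-5)(7) − (-2)(9) = -17
Q→R: (-2)(10) − (10)(7) = -90
R→S: (10)(-6) − (1)(10) = -70
S→T: (1)(-5) − (-5)(-6) = -35
T→U: (-5)(-1) − (-5)(-5) = -20
U→V: (-5)(0) − (-10)(-1) = -10
V→W: (-10)(9) − (-6)(0) = -90
W→P: (-6)(9) − (-5)(9) = -9
Σ = -341
Signed area = Σ/2 = -170.5 (negative ⇒ clockwise traversal).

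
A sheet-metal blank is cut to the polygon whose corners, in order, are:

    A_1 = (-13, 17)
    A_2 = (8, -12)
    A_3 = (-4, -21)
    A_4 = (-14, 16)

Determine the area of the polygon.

Cross-terms: 20, -216, -358, -30  ⇒  Σ = -584
Area = |Σ|/2 = 292.

292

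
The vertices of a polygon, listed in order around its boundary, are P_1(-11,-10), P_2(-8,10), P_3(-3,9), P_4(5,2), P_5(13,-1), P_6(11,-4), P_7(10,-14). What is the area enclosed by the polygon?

361.5

Σ = (-190) + (-42) + (-51) + (-31) + (-41) + (-114) + (-254) = -723
Area = |Σ|/2 = 361.5.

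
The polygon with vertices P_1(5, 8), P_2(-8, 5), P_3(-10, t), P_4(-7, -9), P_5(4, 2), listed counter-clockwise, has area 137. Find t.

The doubled signed area Σ (x_i y_{i+1} − x_{i+1} y_i) is linear in t.
With t=0 it equals 273; the coefficient of t is -1 (from the two edges through P_3).
So -1·t + 273 = 2·137 = 274 ⇒ t = -1.

-1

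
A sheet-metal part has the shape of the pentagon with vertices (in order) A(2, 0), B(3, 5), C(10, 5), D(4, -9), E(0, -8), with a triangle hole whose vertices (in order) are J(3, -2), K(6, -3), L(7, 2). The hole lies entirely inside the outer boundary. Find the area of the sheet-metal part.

67.5

Outer boundary:
Cross-terms: 10, -35, -110, -32, 16  ⇒  Σ = -151
Area = |Σ|/2 = 75.5.
Hole:
Σ = (3) + (33) + (-20) = 16
Area = |Σ|/2 = 8.
Net area = 75.5 − 8 = 67.5.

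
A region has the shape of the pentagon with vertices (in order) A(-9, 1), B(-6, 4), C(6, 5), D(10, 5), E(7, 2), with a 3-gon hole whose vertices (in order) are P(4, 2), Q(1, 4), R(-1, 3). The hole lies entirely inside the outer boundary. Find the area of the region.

Outer boundary:
Apply the shoelace (surveyor's) formula: 2A = Σ (x_i·y_{i+1} − x_{i+1}·y_i), indices taken mod 5.
Σ = (-30) + (-54) + (-20) + (-15) + (25) = -94
Area = |Σ|/2 = 47.
Hole:
Cross-terms: 14, 7, -14  ⇒  Σ = 7
Area = |Σ|/2 = 3.5.
Net area = 47 − 3.5 = 43.5.

43.5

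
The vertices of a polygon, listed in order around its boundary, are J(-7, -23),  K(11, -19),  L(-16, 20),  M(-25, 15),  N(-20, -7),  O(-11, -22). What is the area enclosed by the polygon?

749.5

Apply the surveyor's formula: 2A = Σ (x_i·y_{i+1} − x_{i+1}·y_i), indices taken mod 6.
Σ = (386) + (-84) + (260) + (475) + (363) + (99) = 1499
Area = |Σ|/2 = 749.5.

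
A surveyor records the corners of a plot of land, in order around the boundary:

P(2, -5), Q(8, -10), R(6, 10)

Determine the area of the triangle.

Σ = (20) + (140) + (-50) = 110
Area = |Σ|/2 = 55.

55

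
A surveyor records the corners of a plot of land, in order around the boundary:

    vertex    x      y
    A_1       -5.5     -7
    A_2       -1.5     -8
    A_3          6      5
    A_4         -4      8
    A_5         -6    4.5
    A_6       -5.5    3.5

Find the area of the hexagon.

Apply the surveyor's formula: 2A = Σ (x_i·y_{i+1} − x_{i+1}·y_i), indices taken mod 6.
Σ = (33.5) + (40.5) + (68) + (30) + (3.75) + (57.75) = 233.5
Area = |Σ|/2 = 116.75.

116.75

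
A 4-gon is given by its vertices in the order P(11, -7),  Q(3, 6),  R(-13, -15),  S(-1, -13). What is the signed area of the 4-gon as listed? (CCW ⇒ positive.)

212

Σ = (87) + (33) + (154) + (150) = 424
Signed area = Σ/2 = 212 (positive ⇒ counter-clockwise traversal).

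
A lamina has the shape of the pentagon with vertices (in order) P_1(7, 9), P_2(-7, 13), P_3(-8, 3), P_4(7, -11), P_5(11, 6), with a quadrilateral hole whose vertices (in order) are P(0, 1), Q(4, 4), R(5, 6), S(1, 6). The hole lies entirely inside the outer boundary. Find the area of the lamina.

249.5

Outer boundary:
Σ = (154) + (83) + (67) + (163) + (57) = 524
Area = |Σ|/2 = 262.
Hole:
Apply the surveyor's formula: 2A = Σ (x_i·y_{i+1} − x_{i+1}·y_i), indices taken mod 4.
P→Q: (0)(4) − (4)(1) = -4
Q→R: (4)(6) − (5)(4) = 4
R→S: (5)(6) − (1)(6) = 24
S→P: (1)(1) − (0)(6) = 1
Σ = 25
Area = |Σ|/2 = 12.5.
Net area = 262 − 12.5 = 249.5.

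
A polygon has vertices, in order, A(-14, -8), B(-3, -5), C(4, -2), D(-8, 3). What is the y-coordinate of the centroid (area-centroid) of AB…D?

-73/29

Apply the shoelace formula. First the cross-terms c_i = x_i·y_{i+1} − x_{i+1}·y_i:
  46, 26, -4, 106  ⇒  2A = 174, A = 87.
Then Σ (y_i + y_{i+1})·c_i = -1314, so ȳ = -1314 / (6·87) = -73/29.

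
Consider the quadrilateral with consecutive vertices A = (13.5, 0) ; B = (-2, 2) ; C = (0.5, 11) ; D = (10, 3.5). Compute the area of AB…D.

Cross-terms: 27, -23, -108.25, -47.25  ⇒  Σ = -151.5
Area = |Σ|/2 = 75.75.

75.75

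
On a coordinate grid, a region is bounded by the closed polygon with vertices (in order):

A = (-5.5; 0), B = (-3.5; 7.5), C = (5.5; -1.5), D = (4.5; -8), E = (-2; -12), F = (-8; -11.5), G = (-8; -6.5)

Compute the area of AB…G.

A→B: (-5.5)(7.5) − (-3.5)(0) = -41.25
B→C: (-3.5)(-1.5) − (5.5)(7.5) = -36
C→D: (5.5)(-8) − (4.5)(-1.5) = -37.25
D→E: (4.5)(-12) − (-2)(-8) = -70
E→F: (-2)(-11.5) − (-8)(-12) = -73
F→G: (-8)(-6.5) − (-8)(-11.5) = -40
G→A: (-8)(0) − (-5.5)(-6.5) = -35.75
Σ = -333.25
Area = |Σ|/2 = 166.625.

166.625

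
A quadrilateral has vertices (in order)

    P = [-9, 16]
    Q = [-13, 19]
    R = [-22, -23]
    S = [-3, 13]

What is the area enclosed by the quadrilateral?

234

Cross-terms: 37, 717, -355, 69  ⇒  Σ = 468
Area = |Σ|/2 = 234.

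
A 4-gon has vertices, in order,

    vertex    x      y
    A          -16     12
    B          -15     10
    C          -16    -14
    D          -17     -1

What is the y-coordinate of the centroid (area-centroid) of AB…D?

Apply the shoelace (surveyor's) formula. First the cross-terms c_i = x_i·y_{i+1} − x_{i+1}·y_i:
  20, 370, -222, -220  ⇒  2A = -52, A = -26.
Then Σ (y_i + y_{i+1})·c_i = -130, so ȳ = -130 / (6·(-26)) = 5/6.

5/6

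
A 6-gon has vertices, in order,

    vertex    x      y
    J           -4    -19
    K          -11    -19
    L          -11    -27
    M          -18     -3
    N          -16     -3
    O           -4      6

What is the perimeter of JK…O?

|JK| = √((-7)² + (0)²) = √49 = 7
|KL| = √((0)² + (-8)²) = √64 = 8
|LM| = √((-7)² + (24)²) = √625 = 25
|MN| = √((2)² + (0)²) = √4 = 2
|NO| = √((12)² + (9)²) = √225 = 15
|OJ| = √((0)² + (-25)²) = √625 = 25
Perimeter = 7 + 8 + 25 + 2 + 15 + 25 = 82.

82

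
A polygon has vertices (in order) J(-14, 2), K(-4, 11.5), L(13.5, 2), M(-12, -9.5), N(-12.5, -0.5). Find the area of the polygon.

282.625

Cross-terms: -153, -163.25, -104.25, -112.75, -32  ⇒  Σ = -565.25
Area = |Σ|/2 = 282.625.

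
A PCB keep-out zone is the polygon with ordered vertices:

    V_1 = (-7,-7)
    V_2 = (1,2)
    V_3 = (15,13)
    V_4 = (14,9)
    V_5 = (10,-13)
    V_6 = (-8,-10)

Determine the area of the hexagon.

280.5

Apply Gauss's area formula: 2A = Σ (x_i·y_{i+1} − x_{i+1}·y_i), indices taken mod 6.
Σ = (-7) + (-17) + (-47) + (-272) + (-204) + (-14) = -561
Area = |Σ|/2 = 280.5.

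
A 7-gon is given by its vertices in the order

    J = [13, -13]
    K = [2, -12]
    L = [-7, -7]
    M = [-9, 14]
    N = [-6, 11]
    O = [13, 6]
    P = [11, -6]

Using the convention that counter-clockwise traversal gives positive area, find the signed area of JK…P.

Apply the shoelace (surveyor's) formula: 2A = Σ (x_i·y_{i+1} − x_{i+1}·y_i), indices taken mod 7.
Σ = (-130) + (-98) + (-161) + (-15) + (-179) + (-144) + (-65) = -792
Signed area = Σ/2 = -396 (negative ⇒ clockwise traversal).

-396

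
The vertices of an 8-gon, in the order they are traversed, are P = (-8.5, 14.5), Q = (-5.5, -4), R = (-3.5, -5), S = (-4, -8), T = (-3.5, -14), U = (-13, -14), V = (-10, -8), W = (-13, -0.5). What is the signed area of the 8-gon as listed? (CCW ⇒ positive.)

Apply the shoelace formula: 2A = Σ (x_i·y_{i+1} − x_{i+1}·y_i), indices taken mod 8.
P→Q: (-8.5)(-4) − (-5.5)(14.5) = 113.75
Q→R: (-5.5)(-5) − (-3.5)(-4) = 13.5
R→S: (-3.5)(-8) − (-4)(-5) = 8
S→T: (-4)(-14) − (-3.5)(-8) = 28
T→U: (-3.5)(-14) − (-13)(-14) = -133
U→V: (-13)(-8) − (-10)(-14) = -36
V→W: (-10)(-0.5) − (-13)(-8) = -99
W→P: (-13)(14.5) − (-8.5)(-0.5) = -192.75
Σ = -297.5
Signed area = Σ/2 = -148.75 (negative ⇒ clockwise traversal).

-148.75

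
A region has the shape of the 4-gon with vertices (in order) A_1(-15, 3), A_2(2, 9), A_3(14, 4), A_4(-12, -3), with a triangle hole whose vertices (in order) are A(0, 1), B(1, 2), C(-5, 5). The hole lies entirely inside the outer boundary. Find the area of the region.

162.5

Outer boundary:
Apply the surveyor's formula: 2A = Σ (x_i·y_{i+1} − x_{i+1}·y_i), indices taken mod 4.
Cross-terms: -141, -118, 6, -81  ⇒  Σ = -334
Area = |Σ|/2 = 167.
Hole:
Apply the shoelace formula: 2A = Σ (x_i·y_{i+1} − x_{i+1}·y_i), indices taken mod 3.
Cross-terms: -1, 15, -5  ⇒  Σ = 9
Area = |Σ|/2 = 4.5.
Net area = 167 − 4.5 = 162.5.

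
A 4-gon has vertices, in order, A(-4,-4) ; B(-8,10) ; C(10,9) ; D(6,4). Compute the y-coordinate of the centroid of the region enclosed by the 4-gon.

Apply Gauss's area formula. First the cross-terms c_i = x_i·y_{i+1} − x_{i+1}·y_i:
  -72, -172, -14, -8  ⇒  2A = -266, A = -133.
Then Σ (y_i + y_{i+1})·c_i = -3882, so ȳ = -3882 / (6·(-133)) = 647/133.

647/133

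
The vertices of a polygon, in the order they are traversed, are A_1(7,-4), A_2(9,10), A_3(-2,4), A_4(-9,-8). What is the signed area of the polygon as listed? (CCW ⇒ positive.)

A_1→A_2: (7)(10) − (9)(-4) = 106
A_2→A_3: (9)(4) − (-2)(10) = 56
A_3→A_4: (-2)(-8) − (-9)(4) = 52
A_4→A_1: (-9)(-4) − (7)(-8) = 92
Σ = 306
Signed area = Σ/2 = 153 (positive ⇒ counter-clockwise traversal).

153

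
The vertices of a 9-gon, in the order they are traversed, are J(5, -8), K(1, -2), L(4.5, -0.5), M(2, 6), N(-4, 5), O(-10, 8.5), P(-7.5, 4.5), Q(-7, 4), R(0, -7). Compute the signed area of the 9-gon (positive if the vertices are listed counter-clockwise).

94.375

Σ = (-2) + (8.5) + (28) + (34) + (16) + (18.75) + (1.5) + (49) + (35) = 188.75
Signed area = Σ/2 = 94.375 (positive ⇒ counter-clockwise traversal).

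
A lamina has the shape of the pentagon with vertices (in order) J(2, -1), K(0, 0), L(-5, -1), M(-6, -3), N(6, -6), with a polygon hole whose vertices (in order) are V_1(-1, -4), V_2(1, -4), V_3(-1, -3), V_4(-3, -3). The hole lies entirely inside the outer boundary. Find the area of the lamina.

32.5

Outer boundary:
Apply the shoelace (surveyor's) formula: 2A = Σ (x_i·y_{i+1} − x_{i+1}·y_i), indices taken mod 5.
J→K: (2)(0) − (0)(-1) = 0
K→L: (0)(-1) − (-5)(0) = 0
L→M: (-5)(-3) − (-6)(-1) = 9
M→N: (-6)(-6) − (6)(-3) = 54
N→J: (6)(-1) − (2)(-6) = 6
Σ = 69
Area = |Σ|/2 = 34.5.
Hole:
Σ = (8) + (-7) + (-6) + (9) = 4
Area = |Σ|/2 = 2.
Net area = 34.5 − 2 = 32.5.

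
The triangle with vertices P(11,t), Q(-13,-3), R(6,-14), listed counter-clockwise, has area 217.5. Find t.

Write out the shoelace sum; only the two edges meeting at P involve t:
2·Area = [(6·t − 11·(-14)) + (11·(-3) − (-13)·t)] + 200
       = 19·t + 321 = 435
⇒ t = 6.

6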